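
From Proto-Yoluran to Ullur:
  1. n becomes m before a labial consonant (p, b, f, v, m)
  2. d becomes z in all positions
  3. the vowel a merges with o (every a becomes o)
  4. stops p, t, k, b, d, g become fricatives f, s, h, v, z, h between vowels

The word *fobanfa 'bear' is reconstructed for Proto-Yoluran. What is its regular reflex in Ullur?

Ullur: *fobanfa
  fobanfa → fobamfa   [nasal place assimilation]
  fobamfa (rule 2 does not apply)
  fobamfa → fobomfo   [vowel merger]
  fobomfo → fovomfo   [intervocalic lenition]
  giving Ullur fovomfo.

fovomfo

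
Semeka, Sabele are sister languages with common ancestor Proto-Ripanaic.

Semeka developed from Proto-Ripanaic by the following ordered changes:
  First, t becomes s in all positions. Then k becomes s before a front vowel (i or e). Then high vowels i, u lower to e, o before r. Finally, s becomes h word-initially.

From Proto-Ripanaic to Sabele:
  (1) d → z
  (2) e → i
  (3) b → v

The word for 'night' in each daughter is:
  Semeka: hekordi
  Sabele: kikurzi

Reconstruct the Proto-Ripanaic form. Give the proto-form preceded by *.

*kekurdi

Position 1: Semeka has h, Sabele has k. Sabele preserves k here (none of its changes turn any other segment into k), so the proto-segment is *k.
Position 4: Semeka has o, Sabele has u. Sabele preserves u here (none of its changes turn any other segment into u), so the proto-segment is *u.
Position 6: Semeka has d, Sabele has z. Semeka preserves d here (none of its changes turn any other segment into d), so the proto-segment is *d.
Verify the candidate proto-form against each daughter:
Semeka: *kekurdi
  kekurdi (rule 1 does not apply)
  kekurdi → sekurdi   [palatalisation]
  sekurdi → sekordi   [pre-rhotic lowering]
  sekordi → hekordi   [debuccalisation]
  giving Semeka hekordi.
Sabele: start from *kekurdi.
  rule 1 (unconditioned shift): kekurdi → kekurzi
  rule 2 (vowel merger): kekurzi → kikurzi
  rule 3: no change — kikurzi
  ⇒ Sabele kikurzi
Only *kekurdi yields all of Semeka hekordi, Sabele kikurzi.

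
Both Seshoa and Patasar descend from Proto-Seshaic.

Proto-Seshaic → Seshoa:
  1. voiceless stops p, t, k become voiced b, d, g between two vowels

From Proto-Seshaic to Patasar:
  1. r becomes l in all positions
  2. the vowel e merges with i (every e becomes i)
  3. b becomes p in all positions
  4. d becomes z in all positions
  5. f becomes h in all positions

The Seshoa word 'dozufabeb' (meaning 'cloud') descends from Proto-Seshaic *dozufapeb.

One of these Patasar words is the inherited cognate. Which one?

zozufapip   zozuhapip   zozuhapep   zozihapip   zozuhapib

Patasar: start from *dozufapeb.
  rule 1: no change — dozufapeb
  rule 2 (vowel merger): dozufapeb → dozufapib
  rule 3 (unconditioned shift): dozufapib → dozufapip
  rule 4 (unconditioned shift): dozufapip → zozufapip
  rule 5 (unconditioned shift): zozufapip → zozuhapip
  ⇒ Patasar zozuhapip
Only 'zozuhapip' matches the regular Patasar development of *dozufapeb.

zozuhapip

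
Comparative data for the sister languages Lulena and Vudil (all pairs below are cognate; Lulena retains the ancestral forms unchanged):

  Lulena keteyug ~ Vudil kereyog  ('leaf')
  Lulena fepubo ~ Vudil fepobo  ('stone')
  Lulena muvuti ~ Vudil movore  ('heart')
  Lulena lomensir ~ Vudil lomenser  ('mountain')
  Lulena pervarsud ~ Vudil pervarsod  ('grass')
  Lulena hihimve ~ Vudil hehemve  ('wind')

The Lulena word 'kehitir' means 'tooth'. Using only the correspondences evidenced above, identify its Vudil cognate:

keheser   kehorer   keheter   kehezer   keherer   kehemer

hihimve ~ hehemve — Lulena i corresponds to Vudil e after a consonant, before a consonant other than r, m, n, p, b, f, v.
muvuti ~ movore — Lulena t corresponds to Vudil r between vowels (before a front vowel).
lomensir ~ lomenser — Lulena i corresponds to Vudil e after a consonant, before r.
Applying these to Lulena 'kehitir':
  kehitir → kehetir   (i→e after a consonant, before a consonant other than r, m, n, p, b, f, v)
  kehetir → keherir   (t→r between vowels (before a front vowel))
  keherir → keherer   (i→e after a consonant, before r)
So the Vudil cognate is 'keherer'.

keherer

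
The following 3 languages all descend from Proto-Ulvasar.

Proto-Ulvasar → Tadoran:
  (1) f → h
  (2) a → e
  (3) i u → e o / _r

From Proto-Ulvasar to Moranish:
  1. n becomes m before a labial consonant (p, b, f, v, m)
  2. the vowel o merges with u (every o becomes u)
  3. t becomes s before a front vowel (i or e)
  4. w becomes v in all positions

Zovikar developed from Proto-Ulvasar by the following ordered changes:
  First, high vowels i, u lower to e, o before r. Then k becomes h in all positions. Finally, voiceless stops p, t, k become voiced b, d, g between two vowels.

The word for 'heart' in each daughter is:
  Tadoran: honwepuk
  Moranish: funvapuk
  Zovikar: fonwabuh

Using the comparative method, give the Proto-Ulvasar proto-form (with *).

Position 1: Tadoran has h, Moranish has f, Zovikar has f. Moranish preserves f here (none of its changes turn any other segment into f), so the proto-segment is *f.
Position 4: Tadoran has w, Moranish has v, Zovikar has w. Tadoran preserves w here (none of its changes turn any other segment into w), so the proto-segment is *w.
Continuing position by position gives *fonwapuk; check it forward:
Tadoran: *fonwapuk
  fonwapuk → honwapuk   [unconditioned shift]
  honwapuk → honwepuk   [vowel merger]
  honwepuk (rule 3 does not apply)
  giving Tadoran honwepuk.
Moranish: *fonwapuk > funwapuk > funvapuk  (by vowel merger, unconditioned shift)
Zovikar: *fonwapuk > fonwapuh > fonwabuh  (by unconditioned shift, intervocalic voicing)
No other proto-form is consistent with every reflex, so the reconstruction is *fonwapuk.

*fonwapuk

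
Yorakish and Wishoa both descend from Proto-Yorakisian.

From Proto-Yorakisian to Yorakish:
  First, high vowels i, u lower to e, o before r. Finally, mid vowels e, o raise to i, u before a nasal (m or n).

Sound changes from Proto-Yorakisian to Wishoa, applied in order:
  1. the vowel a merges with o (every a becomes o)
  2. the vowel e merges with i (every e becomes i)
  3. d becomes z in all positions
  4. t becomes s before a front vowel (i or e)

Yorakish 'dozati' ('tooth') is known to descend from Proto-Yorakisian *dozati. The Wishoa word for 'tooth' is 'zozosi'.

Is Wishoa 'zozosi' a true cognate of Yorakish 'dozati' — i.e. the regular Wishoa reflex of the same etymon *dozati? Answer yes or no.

Derive the expected Wishoa reflex of *dozati:
Wishoa: *dozati > dozoti > zozoti > zozosi  (by vowel merger, unconditioned shift, palatalisation)
Wishoa 'zozosi' matches the regular reflex exactly, so the pair is cognate.

yes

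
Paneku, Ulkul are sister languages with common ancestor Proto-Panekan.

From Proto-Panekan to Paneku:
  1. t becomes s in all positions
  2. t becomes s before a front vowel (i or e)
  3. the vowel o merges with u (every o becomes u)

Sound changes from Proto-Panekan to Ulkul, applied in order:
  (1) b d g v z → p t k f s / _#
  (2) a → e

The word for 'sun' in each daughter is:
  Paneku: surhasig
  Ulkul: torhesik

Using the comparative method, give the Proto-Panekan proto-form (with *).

*torhasig

Position 5: Paneku has a, Ulkul has e. Paneku preserves a here (none of its changes turn any other segment into a), so the proto-segment is *a.
Position 1: Paneku has s, Ulkul has t. Taking the neighbouring segments as reconstructed: Paneku s could go back to *t or *s; Ulkul t can only go back to *t — the one source consistent with every daughter is *t.
Continuing position by position gives *torhasig; check it forward:
Paneku: *torhasig > sorhasig > surhasig  (by unconditioned shift, vowel merger)
Ulkul: *torhasig > torhasik > torhesik  (by final devoicing, vowel merger)
No other proto-form is consistent with every reflex, so the reconstruction is *torhasig.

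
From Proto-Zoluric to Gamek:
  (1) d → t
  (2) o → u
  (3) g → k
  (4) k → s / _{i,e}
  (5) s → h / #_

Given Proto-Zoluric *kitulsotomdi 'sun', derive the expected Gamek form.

Gamek: start from *kitulsotomdi.
  rule 1 (unconditioned shift): kitulsotomdi → kitulsotomti
  rule 2 (vowel merger): kitulsotomti → kitulsutumti
  rule 3: no change — kitulsutumti
  rule 4 (palatalisation): kitulsutumti → situlsutumti
  rule 5 (debuccalisation): situlsutumti → hitulsutumti
  ⇒ Gamek hitulsutumti

hitulsutumti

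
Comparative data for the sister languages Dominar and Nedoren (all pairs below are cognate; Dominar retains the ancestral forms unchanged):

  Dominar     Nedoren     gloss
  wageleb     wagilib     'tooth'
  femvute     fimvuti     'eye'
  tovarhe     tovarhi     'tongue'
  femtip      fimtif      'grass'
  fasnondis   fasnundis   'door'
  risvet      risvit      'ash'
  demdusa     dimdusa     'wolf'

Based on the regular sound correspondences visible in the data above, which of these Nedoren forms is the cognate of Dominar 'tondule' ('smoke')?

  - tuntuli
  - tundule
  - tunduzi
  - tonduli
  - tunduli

tunduli

fasnondis ~ fasnundis — Dominar o corresponds to Nedoren u after a consonant, before a nasal.
femvute ~ fimvuti, tovarhe ~ tovarhi — Dominar e corresponds to Nedoren i word-finally.
Applying these to Dominar 'tondule':
  tondule → tundule   (o→u after a consonant, before a nasal)
  tundule → tunduli   (e→i word-finally)
So the Nedoren cognate is 'tunduli'.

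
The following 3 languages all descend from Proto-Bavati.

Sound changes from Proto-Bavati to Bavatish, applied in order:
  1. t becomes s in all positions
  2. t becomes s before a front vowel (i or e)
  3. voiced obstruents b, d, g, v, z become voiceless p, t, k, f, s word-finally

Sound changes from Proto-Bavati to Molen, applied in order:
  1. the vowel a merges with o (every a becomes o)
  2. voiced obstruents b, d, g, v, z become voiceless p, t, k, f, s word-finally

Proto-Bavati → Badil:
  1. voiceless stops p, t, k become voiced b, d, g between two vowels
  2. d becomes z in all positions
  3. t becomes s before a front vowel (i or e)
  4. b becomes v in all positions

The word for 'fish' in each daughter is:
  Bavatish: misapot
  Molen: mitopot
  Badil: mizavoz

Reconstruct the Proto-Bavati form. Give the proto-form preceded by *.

Position 3: Bavatish has s, Molen has t, Badil has z. Taking the neighbouring segments as reconstructed: Bavatish s could go back to *t or *s; Molen t can only go back to *t; Badil z could go back to *t or *d or *z — the one source consistent with every daughter is *t.
Position 4: Bavatish has a, Molen has o, Badil has a. Bavatish preserves a here (none of its changes turn any other segment into a), so the proto-segment is *a.
Position 5: Bavatish has p, Molen has p, Badil has v. Taking the neighbouring segments as reconstructed: Bavatish p can only go back to *p; Molen p can only go back to *p; Badil v could go back to *p or *b or *v — the one source consistent with every daughter is *p.
Verify the candidate proto-form against each daughter:
Bavatish: *mitapod
  mitapod → misapod   [unconditioned shift]
  misapod (rule 2 does not apply)
  misapod → misapot   [final devoicing]
  giving Bavatish misapot.
Molen: start from *mitapod.
  rule 1 (vowel merger): mitapod → mitopod
  rule 2 (final devoicing): mitopod → mitopot
  ⇒ Molen mitopot
Badil: start from *mitapod.
  rule 1 (intervocalic voicing): mitapod → midabod
  rule 2 (unconditioned shift): midabod → mizaboz
  rule 3: no change — mizaboz
  rule 4 (unconditioned shift): mizaboz → mizavoz
  ⇒ Badil mizavoz
*mitapod is the unique common source.

*mitapod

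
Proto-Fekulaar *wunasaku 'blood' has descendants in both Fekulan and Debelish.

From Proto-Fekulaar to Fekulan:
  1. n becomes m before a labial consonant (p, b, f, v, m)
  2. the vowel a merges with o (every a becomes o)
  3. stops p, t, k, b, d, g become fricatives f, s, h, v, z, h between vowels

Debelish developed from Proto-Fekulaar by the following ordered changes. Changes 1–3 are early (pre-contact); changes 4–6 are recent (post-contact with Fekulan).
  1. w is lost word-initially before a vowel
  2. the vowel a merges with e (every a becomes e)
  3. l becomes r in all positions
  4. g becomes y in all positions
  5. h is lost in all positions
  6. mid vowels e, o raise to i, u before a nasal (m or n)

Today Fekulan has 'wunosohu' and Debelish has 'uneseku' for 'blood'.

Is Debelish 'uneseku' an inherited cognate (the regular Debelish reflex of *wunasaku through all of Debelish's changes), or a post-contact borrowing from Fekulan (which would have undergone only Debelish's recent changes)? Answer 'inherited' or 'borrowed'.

If inherited, *wunasaku would pass through all of Debelish's changes:
Debelish: *wunasaku
  wunasaku → unasaku   [glide loss]
  unasaku → uneseku   [vowel merger]
  uneseku (rule 3 does not apply)
  uneseku (rule 4 does not apply)
  uneseku (rule 5 does not apply)
  uneseku (rule 6 does not apply)
  giving Debelish uneseku.
If borrowed from Fekulan 'wunosohu' after the early changes, it would undergo only the recent ones:
  rule 4 (unconditioned shift): no change (wunosohu)
  rule 5 (h-loss): wunosohu → wunosou
  rule 6 (pre-nasal raising): no change (wunosou)
  ⇒ as a loan: wunosou
Debelish 'uneseku' matches the inherited outcome exactly, so it is an inherited cognate, not a loan.

inherited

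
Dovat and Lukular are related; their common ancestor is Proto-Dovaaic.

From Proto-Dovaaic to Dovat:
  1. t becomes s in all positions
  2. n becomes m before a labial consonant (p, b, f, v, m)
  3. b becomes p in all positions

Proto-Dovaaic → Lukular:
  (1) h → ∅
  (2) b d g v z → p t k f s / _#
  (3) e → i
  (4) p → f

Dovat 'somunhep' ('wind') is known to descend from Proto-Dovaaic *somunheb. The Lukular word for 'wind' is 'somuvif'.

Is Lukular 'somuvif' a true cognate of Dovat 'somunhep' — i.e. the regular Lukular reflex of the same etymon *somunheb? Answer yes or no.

no

Derive the expected Lukular reflex of *somunheb:
Lukular: start from *somunheb.
  rule 1 (h-loss): somunheb → somuneb
  rule 2 (final devoicing): somuneb → somunep
  rule 3 (vowel merger): somunep → somunip
  rule 4 (unconditioned shift): somunip → somunif
  ⇒ Lukular somunif
The regular Lukular reflex would be 'somunif', but the attested form is 'somuvif'. The correspondence is irregular, so they are not cognates (the Lukular form has a different source).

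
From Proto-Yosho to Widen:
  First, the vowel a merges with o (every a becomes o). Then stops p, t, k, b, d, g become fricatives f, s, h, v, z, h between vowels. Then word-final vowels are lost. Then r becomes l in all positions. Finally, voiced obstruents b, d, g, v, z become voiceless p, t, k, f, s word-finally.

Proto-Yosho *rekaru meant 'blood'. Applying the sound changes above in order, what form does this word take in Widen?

lehol

Widen: *rekaru > rekoru > rehoru > rehor > lehol  (by vowel merger, intervocalic lenition, apocope, unconditioned shift)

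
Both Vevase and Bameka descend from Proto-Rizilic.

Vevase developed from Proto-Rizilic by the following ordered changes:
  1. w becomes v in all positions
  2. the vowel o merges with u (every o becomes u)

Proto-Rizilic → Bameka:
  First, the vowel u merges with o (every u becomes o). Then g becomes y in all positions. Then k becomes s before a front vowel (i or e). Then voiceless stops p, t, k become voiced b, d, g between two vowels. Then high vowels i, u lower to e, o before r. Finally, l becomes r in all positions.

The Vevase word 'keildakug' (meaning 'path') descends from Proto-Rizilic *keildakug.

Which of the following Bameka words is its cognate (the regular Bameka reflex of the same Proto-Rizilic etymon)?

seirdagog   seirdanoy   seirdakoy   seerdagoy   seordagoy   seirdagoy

Bameka: *keildakug
  keildakug → keildakog   [vowel merger]
  keildakog → keildakoy   [unconditioned shift]
  keildakoy → seildakoy   [palatalisation]
  seildakoy → seildagoy   [intervocalic voicing]
  seildagoy (rule 5 does not apply)
  seildagoy → seirdagoy   [unconditioned shift]
  giving Bameka seirdagoy.
Among the options, 'seirdagoy' alone shows every Bameka change applied in order.

seirdagoy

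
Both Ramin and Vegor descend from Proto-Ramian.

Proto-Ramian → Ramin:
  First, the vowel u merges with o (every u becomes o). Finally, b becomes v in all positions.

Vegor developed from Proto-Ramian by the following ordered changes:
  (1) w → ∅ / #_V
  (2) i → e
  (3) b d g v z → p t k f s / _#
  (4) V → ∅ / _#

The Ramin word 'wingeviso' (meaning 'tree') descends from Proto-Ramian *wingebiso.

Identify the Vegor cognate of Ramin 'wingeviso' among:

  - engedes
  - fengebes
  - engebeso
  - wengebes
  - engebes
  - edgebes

Vegor: *wingebiso
  wingebiso → ingebiso   [glide loss]
  ingebiso → engebeso   [vowel merger]
  engebeso (rule 3 does not apply)
  engebeso → engebes   [apocope]
  giving Vegor engebes.
The other candidates each miss or misapply at least one Vegor change.

engebes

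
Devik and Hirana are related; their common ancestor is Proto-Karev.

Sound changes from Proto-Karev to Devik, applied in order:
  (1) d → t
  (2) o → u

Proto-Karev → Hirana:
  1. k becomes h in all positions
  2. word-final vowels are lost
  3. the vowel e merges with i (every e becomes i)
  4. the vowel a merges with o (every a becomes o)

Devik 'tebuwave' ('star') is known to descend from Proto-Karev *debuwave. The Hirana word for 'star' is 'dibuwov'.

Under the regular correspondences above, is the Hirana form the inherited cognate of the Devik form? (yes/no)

Derive the expected Hirana reflex of *debuwave:
Hirana: *debuwave
  debuwave (rule 1 does not apply)
  debuwave → debuwav   [apocope]
  debuwav → dibuwav   [vowel merger]
  dibuwav → dibuwov   [vowel merger]
  giving Hirana dibuwov.
Hirana 'dibuwov' matches the regular reflex exactly, so the pair is cognate.

yes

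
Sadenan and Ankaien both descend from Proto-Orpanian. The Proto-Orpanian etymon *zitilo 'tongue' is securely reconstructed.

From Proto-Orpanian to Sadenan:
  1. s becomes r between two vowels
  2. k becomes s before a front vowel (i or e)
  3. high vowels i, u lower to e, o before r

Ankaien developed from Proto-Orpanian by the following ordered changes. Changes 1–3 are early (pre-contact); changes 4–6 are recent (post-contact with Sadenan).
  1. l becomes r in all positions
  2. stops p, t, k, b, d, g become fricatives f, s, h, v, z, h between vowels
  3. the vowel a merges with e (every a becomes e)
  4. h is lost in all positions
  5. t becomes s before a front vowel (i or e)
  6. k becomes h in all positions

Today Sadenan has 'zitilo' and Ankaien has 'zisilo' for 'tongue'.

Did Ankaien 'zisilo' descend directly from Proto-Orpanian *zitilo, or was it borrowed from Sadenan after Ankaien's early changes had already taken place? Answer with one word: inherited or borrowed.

If inherited, *zitilo would pass through all of Ankaien's changes:
Ankaien: start from *zitilo.
  rule 1 (unconditioned shift): zitilo → zitiro
  rule 2 (intervocalic lenition): zitiro → zisiro
  rule 3: no change — zisiro
  rule 4: no change — zisiro
  rule 5: no change — zisiro
  rule 6: no change — zisiro
  ⇒ Ankaien zisiro
If borrowed from Sadenan 'zitilo' after the early changes, it would undergo only the recent ones:
  rule 4 (h-loss): no change (zitilo)
  rule 5 (palatalisation): zitilo → zisilo
  rule 6 (unconditioned shift): no change (zisilo)
  ⇒ as a loan: zisilo
Ankaien 'zisilo' matches the loan outcome 'zisilo', not the inherited 'zisiro' — it skipped the early Ankaien changes, so it was borrowed from Sadenan.

borrowed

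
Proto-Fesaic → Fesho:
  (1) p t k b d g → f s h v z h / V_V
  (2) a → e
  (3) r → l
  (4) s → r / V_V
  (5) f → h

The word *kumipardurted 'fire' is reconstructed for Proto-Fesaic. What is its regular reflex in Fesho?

kumiheldulted

Fesho: *kumipardurted
  kumipardurted → kumifardurted   [intervocalic lenition]
  kumifardurted → kumiferdurted   [vowel merger]
  kumiferdurted → kumifeldulted   [unconditioned shift]
  kumifeldulted (rule 4 does not apply)
  kumifeldulted → kumiheldulted   [unconditioned shift]
  giving Fesho kumiheldulted.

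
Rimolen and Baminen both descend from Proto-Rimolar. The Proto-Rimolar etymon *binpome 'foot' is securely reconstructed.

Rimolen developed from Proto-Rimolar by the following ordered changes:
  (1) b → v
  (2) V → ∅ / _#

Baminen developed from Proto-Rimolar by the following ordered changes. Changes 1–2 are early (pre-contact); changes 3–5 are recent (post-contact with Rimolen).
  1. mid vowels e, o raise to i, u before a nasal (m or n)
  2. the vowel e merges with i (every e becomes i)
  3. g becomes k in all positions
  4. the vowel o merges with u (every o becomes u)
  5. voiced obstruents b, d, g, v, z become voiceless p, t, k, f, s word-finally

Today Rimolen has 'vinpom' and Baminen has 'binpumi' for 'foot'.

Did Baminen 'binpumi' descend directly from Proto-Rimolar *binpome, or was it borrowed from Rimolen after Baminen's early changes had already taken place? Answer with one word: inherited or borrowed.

inherited

If inherited, *binpome would pass through all of Baminen's changes:
Baminen: *binpome
  binpome → binpume   [pre-nasal raising]
  binpume → binpumi   [vowel merger]
  binpumi (rule 3 does not apply)
  binpumi (rule 4 does not apply)
  binpumi (rule 5 does not apply)
  giving Baminen binpumi.
If borrowed from Rimolen 'vinpom' after the early changes, it would undergo only the recent ones:
  rule 3 (unconditioned shift): no change (vinpom)
  rule 4 (vowel merger): vinpom → vinpum
  rule 5 (final devoicing): no change (vinpum)
  ⇒ as a loan: vinpum
Baminen 'binpumi' matches the inherited outcome exactly, so it is an inherited cognate, not a loan.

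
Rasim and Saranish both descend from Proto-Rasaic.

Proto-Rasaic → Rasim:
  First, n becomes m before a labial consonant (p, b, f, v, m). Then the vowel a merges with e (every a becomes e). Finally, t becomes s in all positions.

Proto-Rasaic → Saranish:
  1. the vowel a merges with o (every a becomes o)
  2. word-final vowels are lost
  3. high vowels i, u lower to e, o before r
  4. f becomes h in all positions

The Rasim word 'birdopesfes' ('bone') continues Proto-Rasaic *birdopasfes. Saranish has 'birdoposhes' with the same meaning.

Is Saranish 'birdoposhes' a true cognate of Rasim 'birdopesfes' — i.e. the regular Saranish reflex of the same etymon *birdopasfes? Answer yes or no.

no

Derive the expected Saranish reflex of *birdopasfes:
Saranish: *birdopasfes > birdoposfes > berdoposfes > berdoposhes  (by vowel merger, pre-rhotic lowering, unconditioned shift)
The regular Saranish reflex would be 'berdoposhes', but the attested form is 'birdoposhes'. The correspondence is irregular, so they are not cognates (the Saranish form has a different source).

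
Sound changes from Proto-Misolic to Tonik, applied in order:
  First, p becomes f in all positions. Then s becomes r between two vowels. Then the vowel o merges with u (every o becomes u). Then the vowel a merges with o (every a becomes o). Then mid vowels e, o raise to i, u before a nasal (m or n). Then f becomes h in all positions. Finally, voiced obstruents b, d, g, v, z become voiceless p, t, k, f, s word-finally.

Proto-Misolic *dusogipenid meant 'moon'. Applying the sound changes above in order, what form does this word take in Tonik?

durugihinit

Tonik: start from *dusogipenid.
  rule 1 (unconditioned shift): dusogipenid → dusogifenid
  rule 2 (rhotacism): dusogifenid → durogifenid
  rule 3 (vowel merger): durogifenid → durugifenid
  rule 4: no change — durugifenid
  rule 5 (pre-nasal raising): durugifenid → durugifinid
  rule 6 (unconditioned shift): durugifinid → durugihinid
  rule 7 (final devoicing): durugihinid → durugihinit
  ⇒ Tonik durugihinit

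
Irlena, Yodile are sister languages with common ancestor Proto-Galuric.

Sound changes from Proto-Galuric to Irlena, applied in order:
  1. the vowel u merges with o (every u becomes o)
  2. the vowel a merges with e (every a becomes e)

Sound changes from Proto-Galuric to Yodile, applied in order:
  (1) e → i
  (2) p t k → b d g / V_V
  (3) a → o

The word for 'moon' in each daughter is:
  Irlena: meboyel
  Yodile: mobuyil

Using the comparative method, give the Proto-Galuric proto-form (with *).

*mabuyel

Position 6: Irlena has e, Yodile has i. Taking the neighbouring segments as reconstructed: Irlena e could go back to *a or *e; Yodile i could go back to *e or *i — the one source consistent with every daughter is *e.
Position 4: Irlena has o, Yodile has u. Yodile preserves u here (none of its changes turn any other segment into u), so the proto-segment is *u.
This points to *mabuyel. Verify forward in each daughter:
Irlena: start from *mabuyel.
  rule 1 (vowel merger): mabuyel → maboyel
  rule 2 (vowel merger): maboyel → meboyel
  ⇒ Irlena meboyel
Yodile: *mabuyel > mabuyil > mobuyil  (by vowel merger, vowel merger)
Only *mabuyel yields all of Irlena meboyel, Yodile mobuyil.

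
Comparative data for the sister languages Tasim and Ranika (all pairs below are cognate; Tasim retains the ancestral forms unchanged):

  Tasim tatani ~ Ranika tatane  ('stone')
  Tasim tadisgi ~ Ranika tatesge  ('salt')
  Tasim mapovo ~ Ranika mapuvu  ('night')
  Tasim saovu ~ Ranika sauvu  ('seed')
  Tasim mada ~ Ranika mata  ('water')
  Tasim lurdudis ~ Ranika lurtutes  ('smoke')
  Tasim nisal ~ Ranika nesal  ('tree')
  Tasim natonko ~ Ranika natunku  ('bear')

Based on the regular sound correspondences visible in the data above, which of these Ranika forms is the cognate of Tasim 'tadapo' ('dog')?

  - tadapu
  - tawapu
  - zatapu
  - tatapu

mada ~ mata — Tasim d corresponds to Ranika t between vowels (before a back vowel).
mapovo ~ mapuvu, natonko ~ natunku — Tasim o corresponds to Ranika u word-finally.
Applying these to Tasim 'tadapo':
  tadapo → tatapo   (d→t between vowels (before a back vowel))
  tatapo → tatapu   (o→u word-finally)
So the Ranika cognate is 'tatapu'.

tatapu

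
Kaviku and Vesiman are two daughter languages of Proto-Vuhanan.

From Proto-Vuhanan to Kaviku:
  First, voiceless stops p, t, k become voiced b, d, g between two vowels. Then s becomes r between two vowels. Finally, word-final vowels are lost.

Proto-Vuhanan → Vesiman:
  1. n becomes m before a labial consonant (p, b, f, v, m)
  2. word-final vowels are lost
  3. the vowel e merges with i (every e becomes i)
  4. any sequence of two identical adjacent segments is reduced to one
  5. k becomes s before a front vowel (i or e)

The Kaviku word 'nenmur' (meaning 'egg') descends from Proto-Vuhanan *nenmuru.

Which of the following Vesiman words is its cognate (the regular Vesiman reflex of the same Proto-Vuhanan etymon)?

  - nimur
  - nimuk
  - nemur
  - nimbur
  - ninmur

Vesiman: start from *nenmuru.
  rule 1 (nasal place assimilation): nenmuru → nemmuru
  rule 2 (apocope): nemmuru → nemmur
  rule 3 (vowel merger): nemmur → nimmur
  rule 4 (degemination): nimmur → nimur
  rule 5: no change — nimur
  ⇒ Vesiman nimur
Among the options, 'nimur' alone shows every Vesiman change applied in order.

nimur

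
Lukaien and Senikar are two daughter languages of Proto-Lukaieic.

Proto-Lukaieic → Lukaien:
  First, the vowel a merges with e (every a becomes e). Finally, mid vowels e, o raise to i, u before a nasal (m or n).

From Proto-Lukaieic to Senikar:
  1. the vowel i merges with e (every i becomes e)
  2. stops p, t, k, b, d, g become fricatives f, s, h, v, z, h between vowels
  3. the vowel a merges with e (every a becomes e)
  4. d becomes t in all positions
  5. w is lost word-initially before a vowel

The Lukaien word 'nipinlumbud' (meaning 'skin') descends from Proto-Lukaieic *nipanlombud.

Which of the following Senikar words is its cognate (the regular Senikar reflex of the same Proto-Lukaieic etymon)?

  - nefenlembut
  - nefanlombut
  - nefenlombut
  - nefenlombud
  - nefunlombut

nefenlombut

Senikar: *nipanlombud > nepanlombud > nefanlombud > nefenlombud > nefenlombut  (by vowel merger, intervocalic lenition, vowel merger, unconditioned shift)
The other candidates each miss or misapply at least one Senikar change.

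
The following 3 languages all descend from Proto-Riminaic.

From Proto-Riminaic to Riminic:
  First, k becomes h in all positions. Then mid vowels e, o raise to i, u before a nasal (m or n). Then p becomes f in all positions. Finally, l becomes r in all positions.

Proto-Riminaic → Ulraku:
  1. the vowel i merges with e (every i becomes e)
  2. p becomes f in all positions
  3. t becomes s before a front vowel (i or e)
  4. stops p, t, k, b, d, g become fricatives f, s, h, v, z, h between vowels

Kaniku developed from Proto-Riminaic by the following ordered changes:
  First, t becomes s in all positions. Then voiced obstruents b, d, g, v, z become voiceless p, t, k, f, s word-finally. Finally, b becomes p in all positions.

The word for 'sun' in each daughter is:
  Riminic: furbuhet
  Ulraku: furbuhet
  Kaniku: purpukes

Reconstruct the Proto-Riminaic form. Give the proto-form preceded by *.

Position 1: Riminic has f, Ulraku has f, Kaniku has p. Taking the neighbouring segments as reconstructed: Riminic f could go back to *p or *f; Ulraku f could go back to *p or *f; Kaniku p could go back to *p or *b — the one source consistent with every daughter is *p.
Position 4: Riminic has b, Ulraku has b, Kaniku has p. Riminic preserves b here (none of its changes turn any other segment into b), so the proto-segment is *b.
Verify the candidate proto-form against each daughter:
Riminic: *purbuket > purbuhet > furbuhet  (by unconditioned shift, unconditioned shift)
Ulraku: *purbuket
  purbuket (rule 1 does not apply)
  purbuket → furbuket   [unconditioned shift]
  furbuket (rule 3 does not apply)
  furbuket → furbuhet   [intervocalic lenition]
  giving Ulraku furbuhet.
Kaniku: start from *purbuket.
  rule 1 (unconditioned shift): purbuket → purbukes
  rule 2: no change — purbukes
  rule 3 (unconditioned shift): purbukes → purpukes
  ⇒ Kaniku purpukes
*purbuket is the unique common source.

*purbuket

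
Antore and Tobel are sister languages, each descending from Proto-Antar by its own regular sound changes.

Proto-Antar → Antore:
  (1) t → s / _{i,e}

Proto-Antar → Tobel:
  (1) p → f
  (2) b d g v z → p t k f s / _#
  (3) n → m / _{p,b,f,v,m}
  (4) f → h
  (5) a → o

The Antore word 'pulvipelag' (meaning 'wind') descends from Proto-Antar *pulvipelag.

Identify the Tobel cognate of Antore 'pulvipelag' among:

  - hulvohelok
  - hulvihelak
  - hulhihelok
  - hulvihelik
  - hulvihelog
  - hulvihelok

Tobel: *pulvipelag > fulvifelag > fulvifelak > hulvihelak > hulvihelok  (by unconditioned shift, final devoicing, unconditioned shift, vowel merger)
The other candidates each miss or misapply at least one Tobel change.

hulvihelok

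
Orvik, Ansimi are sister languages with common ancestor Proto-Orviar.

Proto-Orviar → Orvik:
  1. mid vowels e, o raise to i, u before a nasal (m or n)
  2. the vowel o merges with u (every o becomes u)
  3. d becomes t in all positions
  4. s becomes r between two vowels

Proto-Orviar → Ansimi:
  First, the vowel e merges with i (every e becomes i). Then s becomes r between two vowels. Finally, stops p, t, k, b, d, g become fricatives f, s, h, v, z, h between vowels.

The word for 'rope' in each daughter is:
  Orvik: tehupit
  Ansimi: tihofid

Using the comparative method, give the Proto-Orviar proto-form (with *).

Position 2: Orvik has e, Ansimi has i. Orvik preserves e here (none of its changes turn any other segment into e), so the proto-segment is *e.
Position 5: Orvik has p, Ansimi has f. Orvik preserves p here (none of its changes turn any other segment into p), so the proto-segment is *p.
This points to *tehopid. Verify forward in each daughter:
Orvik: start from *tehopid.
  rule 1: no change — tehopid
  rule 2 (vowel merger): tehopid → tehupid
  rule 3 (unconditioned shift): tehupid → tehupit
  rule 4: no change — tehupit
  ⇒ Orvik tehupit
Ansimi: *tehopid > tihopid > tihofid  (by vowel merger, intervocalic lenition)
Only *tehopid yields all of Orvik tehupit, Ansimi tihofid.

*tehopid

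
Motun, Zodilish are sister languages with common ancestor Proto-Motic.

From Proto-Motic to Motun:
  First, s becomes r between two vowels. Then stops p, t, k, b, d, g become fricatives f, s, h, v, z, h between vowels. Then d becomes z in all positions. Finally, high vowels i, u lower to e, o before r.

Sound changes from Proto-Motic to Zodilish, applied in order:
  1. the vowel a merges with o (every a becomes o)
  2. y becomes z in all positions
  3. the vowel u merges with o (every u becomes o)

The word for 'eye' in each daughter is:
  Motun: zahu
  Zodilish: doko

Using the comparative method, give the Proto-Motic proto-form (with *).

Position 1: Motun has z, Zodilish has d. Zodilish preserves d here (none of its changes turn any other segment into d), so the proto-segment is *d.
Position 2: Motun has a, Zodilish has o. Motun preserves a here (none of its changes turn any other segment into a), so the proto-segment is *a.
This points to *daku. Verify forward in each daughter:
Motun: start from *daku.
  rule 1: no change — daku
  rule 2 (intervocalic lenition): daku → dahu
  rule 3 (unconditioned shift): dahu → zahu
  rule 4: no change — zahu
  ⇒ Motun zahu
Zodilish: *daku > doku > doko  (by vowel merger, vowel merger)
Only *daku yields all of Motun zahu, Zodilish doko.

*daku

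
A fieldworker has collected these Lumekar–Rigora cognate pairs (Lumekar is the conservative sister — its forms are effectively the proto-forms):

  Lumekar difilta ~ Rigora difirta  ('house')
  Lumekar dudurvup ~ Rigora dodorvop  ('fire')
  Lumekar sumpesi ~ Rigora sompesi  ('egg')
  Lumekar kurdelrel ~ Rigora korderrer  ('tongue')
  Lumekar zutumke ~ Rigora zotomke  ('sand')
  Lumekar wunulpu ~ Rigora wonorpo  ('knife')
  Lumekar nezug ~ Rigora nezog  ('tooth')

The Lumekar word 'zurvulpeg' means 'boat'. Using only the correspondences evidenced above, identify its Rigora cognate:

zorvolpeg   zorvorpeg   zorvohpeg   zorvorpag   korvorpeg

dudurvup ~ dodorvop, kurdelrel ~ korderrer — Lumekar u corresponds to Rigora o after a consonant, before r.
dudurvup ~ dodorvop, zutumke ~ zotomke — Lumekar u corresponds to Rigora o after a consonant, before a consonant other than r, m, n, p, b, f, v.
wunulpu ~ wonorpo — Lumekar l corresponds to Rigora r after a vowel, before a labial obstruent.
Applying these to Lumekar 'zurvulpeg':
  zurvulpeg → zorvulpeg   (u→o after a consonant, before r)
  zorvulpeg → zorvolpeg   (u→o after a consonant, before a consonant other than r, m, n, p, b, f, v)
  zorvolpeg → zorvorpeg   (l→r after a vowel, before a labial obstruent)
So the Rigora cognate is 'zorvorpeg'.

zorvorpeg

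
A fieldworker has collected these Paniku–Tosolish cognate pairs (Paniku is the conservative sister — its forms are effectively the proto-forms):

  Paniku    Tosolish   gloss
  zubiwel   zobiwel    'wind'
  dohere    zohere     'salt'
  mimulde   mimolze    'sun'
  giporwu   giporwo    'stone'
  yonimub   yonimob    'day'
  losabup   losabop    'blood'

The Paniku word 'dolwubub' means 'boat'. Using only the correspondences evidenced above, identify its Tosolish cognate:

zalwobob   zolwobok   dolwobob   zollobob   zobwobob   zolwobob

zolwobob

dohere ~ zohere — Paniku d corresponds to Tosolish z word-initially before a back vowel.
zubiwel ~ zobiwel, yonimub ~ yonimob — Paniku u corresponds to Tosolish o after a consonant, before a labial obstruent.
Applying these to Paniku 'dolwubub':
  dolwubub → zolwubub   (d→z word-initially before a back vowel)
  zolwubub → zolwobub   (u→o after a consonant, before a labial obstruent)
  zolwobub → zolwobob   (u→o after a consonant, before a labial obstruent)
So the Tosolish cognate is 'zolwobob'.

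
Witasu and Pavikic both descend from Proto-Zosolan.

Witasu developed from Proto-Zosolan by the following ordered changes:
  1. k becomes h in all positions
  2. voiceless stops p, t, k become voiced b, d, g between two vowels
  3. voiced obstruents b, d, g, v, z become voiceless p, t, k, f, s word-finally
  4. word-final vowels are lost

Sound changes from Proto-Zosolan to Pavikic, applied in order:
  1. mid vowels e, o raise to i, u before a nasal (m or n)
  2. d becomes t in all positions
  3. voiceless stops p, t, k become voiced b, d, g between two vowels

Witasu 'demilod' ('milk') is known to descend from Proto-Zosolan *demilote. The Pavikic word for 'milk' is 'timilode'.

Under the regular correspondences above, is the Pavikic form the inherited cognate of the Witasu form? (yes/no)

Derive the expected Pavikic reflex of *demilote:
Pavikic: start from *demilote.
  rule 1 (pre-nasal raising): demilote → dimilote
  rule 2 (unconditioned shift): dimilote → timilote
  rule 3 (intervocalic voicing): timilote → timilode
  ⇒ Pavikic timilode
Pavikic 'timilode' matches the regular reflex exactly, so the pair is cognate.

yes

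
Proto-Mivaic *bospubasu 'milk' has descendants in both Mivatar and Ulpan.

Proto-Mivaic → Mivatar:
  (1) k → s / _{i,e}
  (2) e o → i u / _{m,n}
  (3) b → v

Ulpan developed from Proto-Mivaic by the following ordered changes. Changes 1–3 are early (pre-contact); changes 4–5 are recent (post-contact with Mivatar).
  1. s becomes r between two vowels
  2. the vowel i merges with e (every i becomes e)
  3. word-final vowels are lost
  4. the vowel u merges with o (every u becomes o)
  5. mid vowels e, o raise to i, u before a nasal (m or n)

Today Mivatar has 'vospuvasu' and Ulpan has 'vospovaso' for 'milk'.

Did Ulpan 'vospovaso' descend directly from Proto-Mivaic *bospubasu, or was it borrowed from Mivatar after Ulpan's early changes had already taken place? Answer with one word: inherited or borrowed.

If inherited, *bospubasu would pass through all of Ulpan's changes:
Ulpan: *bospubasu > bospubaru > bospubar > bospobar  (by rhotacism, apocope, vowel merger)
If borrowed from Mivatar 'vospuvasu' after the early changes, it would undergo only the recent ones:
  rule 4 (vowel merger): vospuvasu → vospovaso
  rule 5 (pre-nasal raising): no change (vospovaso)
  ⇒ as a loan: vospovaso
Ulpan 'vospovaso' matches the loan outcome 'vospovaso', not the inherited 'bospobar' — it skipped the early Ulpan changes, so it was borrowed from Mivatar.

borrowed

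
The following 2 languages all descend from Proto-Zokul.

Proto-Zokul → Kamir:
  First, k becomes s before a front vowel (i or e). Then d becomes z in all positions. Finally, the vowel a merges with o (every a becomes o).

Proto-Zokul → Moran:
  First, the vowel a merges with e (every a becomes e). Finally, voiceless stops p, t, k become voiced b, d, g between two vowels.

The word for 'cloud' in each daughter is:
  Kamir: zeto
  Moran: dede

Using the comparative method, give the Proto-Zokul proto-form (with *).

Position 4: Kamir has o, Moran has e. Taking the neighbouring segments as reconstructed: Kamir o could go back to *a or *o; Moran e could go back to *a or *e — the one source consistent with every daughter is *a.
Position 1: Kamir has z, Moran has d. Taking the neighbouring segments as reconstructed: Kamir z could go back to *d or *z; Moran d can only go back to *d — the one source consistent with every daughter is *d.
Verify the candidate proto-form against each daughter:
Kamir: *deta > zeta > zeto  (by unconditioned shift, vowel merger)
Moran: start from *deta.
  rule 1 (vowel merger): deta → dete
  rule 2 (intervocalic voicing): dete → dede
  ⇒ Moran dede
Only *deta yields all of Kamir zeto, Moran dede.

*deta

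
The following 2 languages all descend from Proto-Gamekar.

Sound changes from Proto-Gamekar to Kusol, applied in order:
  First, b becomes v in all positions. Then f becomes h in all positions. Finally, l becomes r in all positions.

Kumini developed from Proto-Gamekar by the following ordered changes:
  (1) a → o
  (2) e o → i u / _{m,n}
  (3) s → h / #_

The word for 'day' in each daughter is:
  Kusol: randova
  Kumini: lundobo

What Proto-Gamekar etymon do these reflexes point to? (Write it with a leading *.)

Position 2: Kusol has a, Kumini has u. Kusol preserves a here (none of its changes turn any other segment into a), so the proto-segment is *a.
Position 7: Kusol has a, Kumini has o. Kusol preserves a here (none of its changes turn any other segment into a), so the proto-segment is *a.
Position 6: Kusol has v, Kumini has b. Kumini preserves b here (none of its changes turn any other segment into b), so the proto-segment is *b.
Continuing position by position gives *landoba; check it forward:
Kusol: *landoba
  landoba → landova   [unconditioned shift]
  landova (rule 2 does not apply)
  landova → randova   [unconditioned shift]
  giving Kusol randova.
Kumini: *landoba > londobo > lundobo  (by vowel merger, pre-nasal raising)
*landoba is the unique common source.

*landoba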